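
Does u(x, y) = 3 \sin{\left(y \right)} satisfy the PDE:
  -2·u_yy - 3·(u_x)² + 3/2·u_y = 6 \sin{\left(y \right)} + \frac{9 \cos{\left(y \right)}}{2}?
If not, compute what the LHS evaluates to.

Answer: Yes

Derivation:
Evaluate each term of the left-hand side for u = 3 \sin{\left(y \right)}.
Derivatives:
  u_yy = - 3 \sin{\left(y \right)}
  u_x = 0
  u_y = 3 \cos{\left(y \right)}
Terms:
  -2·u_yy = 6 \sin{\left(y \right)}
  -3·(u_x)² = 0
  3/2·u_y = \frac{9 \cos{\left(y \right)}}{2}
Sum: LHS = 6 \sin{\left(y \right)} + \frac{9 \cos{\left(y \right)}}{2}
This is exactly the given right-hand side, so u is a solution.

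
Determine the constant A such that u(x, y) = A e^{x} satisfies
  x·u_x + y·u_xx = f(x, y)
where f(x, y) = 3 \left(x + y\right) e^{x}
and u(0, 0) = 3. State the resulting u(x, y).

Substitute the ansatz u = A e^{x} into the left-hand side.
Derivatives of the ansatz:
  u_x = A e^{x}
  u_xx = A e^{x}
Term by term:
  x·u_x = A x e^{x}
  y·u_xx = A y e^{x}
So the left-hand side equals
  A x e^{x} + A y e^{x}
This must equal f(x, y) identically; expanded, f = 3 x e^{x} + 3 y e^{x}.
Matching coefficients of the independent functions:
  [x e^{x}, y e^{x}]:  A = 3
Solving: A = 3.
Check against the point condition:
  u(0, 0) = 3  ⟹  A = 3  ✓
Hence u(x, y) = 3 e^{x}.

Answer: u(x, y) = 3 e^{x}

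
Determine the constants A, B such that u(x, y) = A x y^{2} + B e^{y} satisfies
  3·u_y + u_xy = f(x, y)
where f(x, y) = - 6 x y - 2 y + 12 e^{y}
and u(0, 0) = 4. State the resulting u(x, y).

Substitute the ansatz u = A x y^{2} + B e^{y} into the left-hand side.
Derivatives of the ansatz:
  u_y = 2 A x y + B e^{y}
  u_xy = 2 A y
Term by term:
  3·u_y = 6 A x y + 3 B e^{y}
  u_xy = 2 A y
So the left-hand side equals
  6 A x y + 2 A y + 3 B e^{y}
This must equal f(x, y) = - 6 x y - 2 y + 12 e^{y} identically.
Matching coefficients of the independent functions:
  [y]:  2 A = -2
  [x y]:  6 A = -6
  [e^{y}]:  3 B = 12
Solving: A = -1, B = 4.
Check against the point condition:
  u(0, 0) = 4  ⟹  B = 4  ✓
Hence u(x, y) = - x y^{2} + 4 e^{y}.

Answer: u(x, y) = - x y^{2} + 4 e^{y}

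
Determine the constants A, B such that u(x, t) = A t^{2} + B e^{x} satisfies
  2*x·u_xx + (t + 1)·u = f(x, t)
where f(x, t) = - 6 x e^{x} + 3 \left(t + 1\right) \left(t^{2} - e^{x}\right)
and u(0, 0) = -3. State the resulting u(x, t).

Substitute the ansatz u = A t^{2} + B e^{x} into the left-hand side.
Derivatives of the ansatz:
  u_xx = B e^{x}
Term by term:
  2*x·u_xx = 2 B x e^{x}
  (t + 1)·u = A t^{3} + A t^{2} + B t e^{x} + B e^{x}
So the left-hand side equals
  A t^{3} + A t^{2} + B t e^{x} + 2 B x e^{x} + B e^{x}
This must equal f(x, t) identically; expanded, f = 3 t^{3} + 3 t^{2} - 3 t e^{x} - 6 x e^{x} - 3 e^{x}.
Matching coefficients of the independent functions:
  [t^{2}, t^{3}]:  A = 3
  [t e^{x}, e^{x}]:  B = -3
  [x e^{x}]:  2 B = -6
Solving: A = 3, B = -3.
Check against the point condition:
  u(0, 0) = -3  ⟹  B = -3  ✓
Hence u(x, t) = 3 t^{2} - 3 e^{x}.

Answer: u(x, t) = 3 t^{2} - 3 e^{x}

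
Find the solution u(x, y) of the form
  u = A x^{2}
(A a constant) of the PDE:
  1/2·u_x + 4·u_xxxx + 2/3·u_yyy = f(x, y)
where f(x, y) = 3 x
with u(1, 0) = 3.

Substitute the ansatz u = A x^{2} into the left-hand side.
Derivatives of the ansatz:
  u_x = 2 A x
  u_xxxx = 0
  u_yyy = 0
Term by term:
  1/2·u_x = A x
  4·u_xxxx = 0
  2/3·u_yyy = 0
So the left-hand side equals
  A x
This must equal f(x, y) = 3 x identically.
Matching coefficients of the independent functions:
  [x]:  A = 3
Solving: A = 3.
Check against the point condition:
  u(1, 0) = 3  ⟹  A = 3  ✓
Hence u(x, y) = 3 x^{2}.

Answer: u(x, y) = 3 x^{2}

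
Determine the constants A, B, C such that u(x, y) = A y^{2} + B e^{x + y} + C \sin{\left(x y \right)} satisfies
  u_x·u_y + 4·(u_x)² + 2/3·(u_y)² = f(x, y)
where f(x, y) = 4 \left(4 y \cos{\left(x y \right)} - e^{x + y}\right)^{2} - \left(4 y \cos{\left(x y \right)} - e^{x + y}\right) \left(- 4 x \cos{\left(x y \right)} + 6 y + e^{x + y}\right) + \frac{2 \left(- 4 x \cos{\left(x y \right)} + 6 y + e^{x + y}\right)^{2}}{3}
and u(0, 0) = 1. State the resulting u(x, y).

Answer: u(x, y) = 3 y^{2} + e^{x + y} - 4 \sin{\left(x y \right)}

Derivation:
Substitute the ansatz u = A y^{2} + B e^{x + y} + C \sin{\left(x y \right)} into the left-hand side.
Derivatives of the ansatz:
  u_x = B e^{x} e^{y} + C y \cos{\left(x y \right)}
  u_y = 2 A y + B e^{x} e^{y} + C x \cos{\left(x y \right)}
Term by term:
  u_x·u_y = 2 A B y e^{x} e^{y} + 2 A C y^{2} \cos{\left(x y \right)} + B^{2} e^{2 x} e^{2 y} + B C x e^{x} e^{y} \cos{\left(x y \right)} + B C y e^{x} e^{y} \cos{\left(x y \right)} + C^{2} x y \cos^{2}{\left(x y \right)}
  4·(u_x)² = 4 B^{2} e^{2 x} e^{2 y} + 8 B C y e^{x} e^{y} \cos{\left(x y \right)} + 4 C^{2} y^{2} \cos^{2}{\left(x y \right)}
  2/3·(u_y)² = \frac{8 A^{2} y^{2}}{3} + \frac{8 A B y e^{x} e^{y}}{3} + \frac{8 A C x y \cos{\left(x y \right)}}{3} + \frac{2 B^{2} e^{2 x} e^{2 y}}{3} + \frac{4 B C x e^{x} e^{y} \cos{\left(x y \right)}}{3} + \frac{2 C^{2} x^{2} \cos^{2}{\left(x y \right)}}{3}
So the left-hand side equals
  \frac{8 A^{2} y^{2}}{3} + \frac{14 A B y e^{x} e^{y}}{3} + \frac{8 A C x y \cos{\left(x y \right)}}{3} + 2 A C y^{2} \cos{\left(x y \right)} + \frac{17 B^{2} e^{2 x} e^{2 y}}{3} + \frac{7 B C x e^{x} e^{y} \cos{\left(x y \right)}}{3} + 9 B C y e^{x} e^{y} \cos{\left(x y \right)} + \frac{2 C^{2} x^{2} \cos^{2}{\left(x y \right)}}{3} + C^{2} x y \cos^{2}{\left(x y \right)} + 4 C^{2} y^{2} \cos^{2}{\left(x y \right)}
This must equal f(x, y) identically; expanded, f = \frac{32 x^{2} \cos^{2}{\left(x y \right)}}{3} + 16 x y \cos^{2}{\left(x y \right)} - 32 x y \cos{\left(x y \right)} - \frac{28 x e^{x} e^{y} \cos{\left(x y \right)}}{3} + 64 y^{2} \cos^{2}{\left(x y \right)} - 24 y^{2} \cos{\left(x y \right)} + 24 y^{2} - 36 y e^{x} e^{y} \cos{\left(x y \right)} + 14 y e^{x} e^{y} + \frac{17 e^{2 x} e^{2 y}}{3}.
Matching coefficients of the independent functions:
  [y^{2}]:  \frac{8 A^{2}}{3} = 24
  [x^{2} \cos^{2}{\left(x y \right)}]:  \frac{2 C^{2}}{3} = \frac{32}{3}
  [y^{2} \cos{\left(x y \right)}]:  2 A C = -24
  [y^{2} \cos^{2}{\left(x y \right)}]:  4 C^{2} = 64
  [e^{2 x} e^{2 y}]:  \frac{17 B^{2}}{3} = \frac{17}{3}
  [x y \cos{\left(x y \right)}]:  \frac{8 A C}{3} = -32
  [x y \cos^{2}{\left(x y \right)}]:  C^{2} = 16
  [y e^{x} e^{y}]:  \frac{14 A B}{3} = 14
  [x e^{x} e^{y} \cos{\left(x y \right)}]:  \frac{7 B C}{3} = - \frac{28}{3}
  [y e^{x} e^{y} \cos{\left(x y \right)}]:  9 B C = -36
These equations allow (A, B, C) = (-3, -1, 4) or (3, 1, -4).
Impose the point condition(s):
  u(0, 0) = 1  ⟹  B = 1
Only A = 3, B = 1, C = -4 satisfies everything.
Hence u(x, y) = 3 y^{2} + e^{x + y} - 4 \sin{\left(x y \right)}.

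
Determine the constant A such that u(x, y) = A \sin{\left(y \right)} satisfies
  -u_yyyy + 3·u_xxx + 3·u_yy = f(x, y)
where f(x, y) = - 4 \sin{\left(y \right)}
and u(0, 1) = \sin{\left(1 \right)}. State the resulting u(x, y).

Answer: u(x, y) = \sin{\left(y \right)}

Derivation:
Substitute the ansatz u = A \sin{\left(y \right)} into the left-hand side.
Derivatives of the ansatz:
  u_yyyy = A \sin{\left(y \right)}
  u_xxx = 0
  u_yy = - A \sin{\left(y \right)}
Term by term:
  -u_yyyy = - A \sin{\left(y \right)}
  3·u_xxx = 0
  3·u_yy = - 3 A \sin{\left(y \right)}
So the left-hand side equals
  - 4 A \sin{\left(y \right)}
This must equal f(x, y) = - 4 \sin{\left(y \right)} identically.
Matching coefficients of the independent functions:
  [\sin{\left(y \right)}]:  - 4 A = -4
Solving: A = 1.
Check against the point condition:
  u(0, 1) = \sin{\left(1 \right)}  ⟹  A \sin{\left(1 \right)} = \sin{\left(1 \right)}  ✓
Hence u(x, y) = \sin{\left(y \right)}.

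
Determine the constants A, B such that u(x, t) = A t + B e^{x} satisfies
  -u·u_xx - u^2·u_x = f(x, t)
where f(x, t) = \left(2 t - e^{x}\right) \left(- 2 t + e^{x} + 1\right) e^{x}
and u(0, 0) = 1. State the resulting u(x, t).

Substitute the ansatz u = A t + B e^{x} into the left-hand side.
Derivatives of the ansatz:
  u_xx = B e^{x}
  u_x = B e^{x}
Term by term:
  -u·u_xx = - A B t e^{x} - B^{2} e^{2 x}
  -u^2·u_x = - A^{2} B t^{2} e^{x} - 2 A B^{2} t e^{2 x} - B^{3} e^{3 x}
So the left-hand side equals
  - A^{2} B t^{2} e^{x} - 2 A B^{2} t e^{2 x} - A B t e^{x} - B^{3} e^{3 x} - B^{2} e^{2 x}
This must equal f(x, t) identically; expanded, f = - 4 t^{2} e^{x} + 4 t e^{2 x} + 2 t e^{x} - e^{3 x} - e^{2 x}.
Matching coefficients of the independent functions:
  [t e^{x}]:  - A B = 2
  [t e^{2 x}]:  - 2 A B^{2} = 4
  [t^{2} e^{x}]:  - A^{2} B = -4
  [e^{2 x}]:  - B^{2} = -1
  [e^{3 x}]:  - B^{3} = -1
Solving: A = -2, B = 1.
Check against the point condition:
  u(0, 0) = 1  ⟹  B = 1  ✓
Hence u(x, t) = - 2 t + e^{x}.

Answer: u(x, t) = - 2 t + e^{x}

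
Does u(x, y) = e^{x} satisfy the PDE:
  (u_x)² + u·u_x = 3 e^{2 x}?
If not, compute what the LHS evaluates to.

Answer: No, the LHS evaluates to 2 e^{2 x}

Derivation:
Evaluate each term of the left-hand side for u = e^{x}.
Derivatives:
  u_x = e^{x}
Terms:
  (u_x)² = e^{2 x}
  u·u_x = e^{2 x}
Sum: LHS = 2 e^{2 x}
Given right-hand side: 3 e^{2 x}. Difference LHS − RHS = - e^{2 x} ≠ 0, so u is not a solution.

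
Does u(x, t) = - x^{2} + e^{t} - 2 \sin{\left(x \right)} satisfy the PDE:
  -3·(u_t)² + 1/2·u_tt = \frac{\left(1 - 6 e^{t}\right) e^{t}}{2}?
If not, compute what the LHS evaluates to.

Evaluate each term of the left-hand side for u = - x^{2} + e^{t} - 2 \sin{\left(x \right)}.
Derivatives:
  u_t = e^{t}
  u_tt = e^{t}
Terms:
  -3·(u_t)² = - 3 e^{2 t}
  1/2·u_tt = \frac{e^{t}}{2}
Sum: LHS = \frac{\left(1 - 6 e^{t}\right) e^{t}}{2}
This is exactly the given right-hand side, so u is a solution.

Answer: Yes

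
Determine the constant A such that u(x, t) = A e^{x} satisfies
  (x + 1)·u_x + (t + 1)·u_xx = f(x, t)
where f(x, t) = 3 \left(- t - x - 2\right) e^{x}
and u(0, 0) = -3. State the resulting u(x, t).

Substitute the ansatz u = A e^{x} into the left-hand side.
Derivatives of the ansatz:
  u_x = A e^{x}
  u_xx = A e^{x}
Term by term:
  (x + 1)·u_x = A x e^{x} + A e^{x}
  (t + 1)·u_xx = A t e^{x} + A e^{x}
So the left-hand side equals
  A t e^{x} + A x e^{x} + 2 A e^{x}
This must equal f(x, t) identically; expanded, f = - 3 t e^{x} - 3 x e^{x} - 6 e^{x}.
Matching coefficients of the independent functions:
  [t e^{x}, x e^{x}]:  A = -3
  [e^{x}]:  2 A = -6
Solving: A = -3.
Check against the point condition:
  u(0, 0) = -3  ⟹  A = -3  ✓
Hence u(x, t) = - 3 e^{x}.

Answer: u(x, t) = - 3 e^{x}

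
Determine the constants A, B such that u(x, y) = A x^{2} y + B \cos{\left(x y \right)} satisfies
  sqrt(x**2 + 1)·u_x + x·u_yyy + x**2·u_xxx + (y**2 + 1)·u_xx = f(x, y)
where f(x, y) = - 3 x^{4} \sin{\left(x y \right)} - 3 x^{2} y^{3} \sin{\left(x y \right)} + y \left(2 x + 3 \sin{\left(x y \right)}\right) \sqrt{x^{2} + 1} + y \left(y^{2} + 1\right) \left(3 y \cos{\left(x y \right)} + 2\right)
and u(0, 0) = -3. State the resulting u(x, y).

Substitute the ansatz u = A x^{2} y + B \cos{\left(x y \right)} into the left-hand side.
Derivatives of the ansatz:
  u_x = 2 A x y - B y \sin{\left(x y \right)}
  u_yyy = B x^{3} \sin{\left(x y \right)}
  u_xxx = B y^{3} \sin{\left(x y \right)}
  u_xx = 2 A y - B y^{2} \cos{\left(x y \right)}
Term by term:
  sqrt(x**2 + 1)·u_x = 2 A x y \sqrt{x^{2} + 1} - B y \sqrt{x^{2} + 1} \sin{\left(x y \right)}
  x·u_yyy = B x^{4} \sin{\left(x y \right)}
  x**2·u_xxx = B x^{2} y^{3} \sin{\left(x y \right)}
  (y**2 + 1)·u_xx = 2 A y^{3} + 2 A y - B y^{4} \cos{\left(x y \right)} - B y^{2} \cos{\left(x y \right)}
So the left-hand side equals
  2 A x y \sqrt{x^{2} + 1} + 2 A y^{3} + 2 A y + B x^{4} \sin{\left(x y \right)} + B x^{2} y^{3} \sin{\left(x y \right)} - B y^{4} \cos{\left(x y \right)} - B y^{2} \cos{\left(x y \right)} - B y \sqrt{x^{2} + 1} \sin{\left(x y \right)}
This must equal f(x, y) identically; expanded, f = - 3 x^{4} \sin{\left(x y \right)} - 3 x^{2} y^{3} \sin{\left(x y \right)} + 2 x y \sqrt{x^{2} + 1} + 3 y^{4} \cos{\left(x y \right)} + 2 y^{3} + 3 y^{2} \cos{\left(x y \right)} + 3 y \sqrt{x^{2} + 1} \sin{\left(x y \right)} + 2 y.
Matching coefficients of the independent functions:
  [y, y^{3}, x y \sqrt{x^{2} + 1}]:  2 A = 2
  [x^{4} \sin{\left(x y \right)}, x^{2} y^{3} \sin{\left(x y \right)}]:  B = -3
  [y^{2} \cos{\left(x y \right)}, y^{4} \cos{\left(x y \right)}, y \sqrt{x^{2} + 1} \sin{\left(x y \right)}]:  - B = 3
Solving: A = 1, B = -3.
Check against the point condition:
  u(0, 0) = -3  ⟹  B = -3  ✓
Hence u(x, y) = x^{2} y - 3 \cos{\left(x y \right)}.

Answer: u(x, y) = x^{2} y - 3 \cos{\left(x y \right)}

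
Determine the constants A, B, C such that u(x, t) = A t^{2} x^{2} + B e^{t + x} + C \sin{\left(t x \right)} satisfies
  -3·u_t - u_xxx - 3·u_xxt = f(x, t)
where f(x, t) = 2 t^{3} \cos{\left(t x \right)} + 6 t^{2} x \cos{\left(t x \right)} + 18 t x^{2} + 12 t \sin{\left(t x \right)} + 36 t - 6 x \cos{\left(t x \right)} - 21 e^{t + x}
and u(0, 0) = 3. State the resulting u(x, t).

Substitute the ansatz u = A t^{2} x^{2} + B e^{t + x} + C \sin{\left(t x \right)} into the left-hand side.
Derivatives of the ansatz:
  u_t = 2 A t x^{2} + B e^{t} e^{x} + C x \cos{\left(t x \right)}
  u_xxx = B e^{t} e^{x} - C t^{3} \cos{\left(t x \right)}
  u_xxt = 4 A t + B e^{t} e^{x} - C t^{2} x \cos{\left(t x \right)} - 2 C t \sin{\left(t x \right)}
Term by term:
  -3·u_t = - 6 A t x^{2} - 3 B e^{t} e^{x} - 3 C x \cos{\left(t x \right)}
  -u_xxx = - B e^{t} e^{x} + C t^{3} \cos{\left(t x \right)}
  -3·u_xxt = - 12 A t - 3 B e^{t} e^{x} + 3 C t^{2} x \cos{\left(t x \right)} + 6 C t \sin{\left(t x \right)}
So the left-hand side equals
  - 6 A t x^{2} - 12 A t - 7 B e^{t} e^{x} + C t^{3} \cos{\left(t x \right)} + 3 C t^{2} x \cos{\left(t x \right)} + 6 C t \sin{\left(t x \right)} - 3 C x \cos{\left(t x \right)}
This must equal f(x, t) identically; expanded, f = 2 t^{3} \cos{\left(t x \right)} + 6 t^{2} x \cos{\left(t x \right)} + 18 t x^{2} + 12 t \sin{\left(t x \right)} + 36 t - 6 x \cos{\left(t x \right)} - 21 e^{t} e^{x}.
Matching coefficients of the independent functions:
  [t]:  - 12 A = 36
  [t x^{2}]:  - 6 A = 18
  [t \sin{\left(t x \right)}]:  6 C = 12
  [t^{3} \cos{\left(t x \right)}]:  C = 2
  [x \cos{\left(t x \right)}]:  - 3 C = -6
  [e^{t} e^{x}]:  - 7 B = -21
  [t^{2} x \cos{\left(t x \right)}]:  3 C = 6
Solving: A = -3, B = 3, C = 2.
Check against the point condition:
  u(0, 0) = 3  ⟹  B = 3  ✓
Hence u(x, t) = - 3 t^{2} x^{2} + 3 e^{t + x} + 2 \sin{\left(t x \right)}.

Answer: u(x, t) = - 3 t^{2} x^{2} + 3 e^{t + x} + 2 \sin{\left(t x \right)}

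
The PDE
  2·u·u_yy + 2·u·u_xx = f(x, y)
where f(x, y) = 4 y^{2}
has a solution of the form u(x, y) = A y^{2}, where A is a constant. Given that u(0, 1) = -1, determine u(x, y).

Substitute the ansatz u = A y^{2} into the left-hand side.
Derivatives of the ansatz:
  u_yy = 2 A
  u_xx = 0
Term by term:
  2·u·u_yy = 4 A^{2} y^{2}
  2·u·u_xx = 0
So the left-hand side equals
  4 A^{2} y^{2}
This must equal f(x, y) = 4 y^{2} identically.
Matching coefficients of the independent functions:
  [y^{2}]:  4 A^{2} = 4
These equations allow (A) = (-1) or (1).
Impose the point condition(s):
  u(0, 1) = -1  ⟹  A = -1
Only A = -1 satisfies everything.
Hence u(x, y) = - y^{2}.

Answer: u(x, y) = - y^{2}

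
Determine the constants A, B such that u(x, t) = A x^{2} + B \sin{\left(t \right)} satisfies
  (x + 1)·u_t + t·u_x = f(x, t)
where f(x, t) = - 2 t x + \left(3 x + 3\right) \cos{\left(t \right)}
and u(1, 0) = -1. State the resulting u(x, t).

Substitute the ansatz u = A x^{2} + B \sin{\left(t \right)} into the left-hand side.
Derivatives of the ansatz:
  u_t = B \cos{\left(t \right)}
  u_x = 2 A x
Term by term:
  (x + 1)·u_t = B x \cos{\left(t \right)} + B \cos{\left(t \right)}
  t·u_x = 2 A t x
So the left-hand side equals
  2 A t x + B x \cos{\left(t \right)} + B \cos{\left(t \right)}
This must equal f(x, t) identically; expanded, f = - 2 t x + 3 x \cos{\left(t \right)} + 3 \cos{\left(t \right)}.
Matching coefficients of the independent functions:
  [t x]:  2 A = -2
  [x \cos{\left(t \right)}, \cos{\left(t \right)}]:  B = 3
Solving: A = -1, B = 3.
Check against the point condition:
  u(1, 0) = -1  ⟹  A = -1  ✓
Hence u(x, t) = - x^{2} + 3 \sin{\left(t \right)}.

Answer: u(x, t) = - x^{2} + 3 \sin{\left(t \right)}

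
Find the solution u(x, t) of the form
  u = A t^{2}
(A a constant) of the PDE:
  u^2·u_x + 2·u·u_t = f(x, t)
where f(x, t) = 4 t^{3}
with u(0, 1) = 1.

Substitute the ansatz u = A t^{2} into the left-hand side.
Derivatives of the ansatz:
  u_x = 0
  u_t = 2 A t
Term by term:
  u^2·u_x = 0
  2·u·u_t = 4 A^{2} t^{3}
So the left-hand side equals
  4 A^{2} t^{3}
This must equal f(x, t) = 4 t^{3} identically.
Matching coefficients of the independent functions:
  [t^{3}]:  4 A^{2} = 4
These equations allow (A) = (-1) or (1).
Impose the point condition(s):
  u(0, 1) = 1  ⟹  A = 1
Only A = 1 satisfies everything.
Hence u(x, t) = t^{2}.

Answer: u(x, t) = t^{2}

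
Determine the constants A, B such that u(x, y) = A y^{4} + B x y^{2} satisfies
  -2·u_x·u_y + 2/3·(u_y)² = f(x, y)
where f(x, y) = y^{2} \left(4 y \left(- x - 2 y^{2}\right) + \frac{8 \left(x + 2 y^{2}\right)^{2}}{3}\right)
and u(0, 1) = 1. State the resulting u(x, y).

Answer: u(x, y) = x y^{2} + y^{4}

Derivation:
Substitute the ansatz u = A y^{4} + B x y^{2} into the left-hand side.
Derivatives of the ansatz:
  u_x = B y^{2}
  u_y = 4 A y^{3} + 2 B x y
Term by term:
  -2·u_x·u_y = - 8 A B y^{5} - 4 B^{2} x y^{3}
  2/3·(u_y)² = \frac{32 A^{2} y^{6}}{3} + \frac{32 A B x y^{4}}{3} + \frac{8 B^{2} x^{2} y^{2}}{3}
So the left-hand side equals
  \frac{32 A^{2} y^{6}}{3} + \frac{32 A B x y^{4}}{3} - 8 A B y^{5} + \frac{8 B^{2} x^{2} y^{2}}{3} - 4 B^{2} x y^{3}
This must equal f(x, y) identically; expanded, f = \frac{8 x^{2} y^{2}}{3} + \frac{32 x y^{4}}{3} - 4 x y^{3} + \frac{32 y^{6}}{3} - 8 y^{5}.
Matching coefficients of the independent functions:
  [y^{5}]:  - 8 A B = -8
  [y^{6}]:  \frac{32 A^{2}}{3} = \frac{32}{3}
  [x y^{3}]:  - 4 B^{2} = -4
  [x y^{4}]:  \frac{32 A B}{3} = \frac{32}{3}
  [x^{2} y^{2}]:  \frac{8 B^{2}}{3} = \frac{8}{3}
These equations allow (A, B) = (-1, -1) or (1, 1).
Impose the point condition(s):
  u(0, 1) = 1  ⟹  A = 1
Only A = 1, B = 1 satisfies everything.
Hence u(x, y) = x y^{2} + y^{4}.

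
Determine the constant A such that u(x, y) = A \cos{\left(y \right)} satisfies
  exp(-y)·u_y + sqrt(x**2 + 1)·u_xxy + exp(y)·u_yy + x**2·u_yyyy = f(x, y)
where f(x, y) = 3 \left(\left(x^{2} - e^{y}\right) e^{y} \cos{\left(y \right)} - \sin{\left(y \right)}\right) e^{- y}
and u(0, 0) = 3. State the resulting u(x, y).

Substitute the ansatz u = A \cos{\left(y \right)} into the left-hand side.
Derivatives of the ansatz:
  u_y = - A \sin{\left(y \right)}
  u_xxy = 0
  u_yy = - A \cos{\left(y \right)}
  u_yyyy = A \cos{\left(y \right)}
Term by term:
  exp(-y)·u_y = - A e^{- y} \sin{\left(y \right)}
  sqrt(x**2 + 1)·u_xxy = 0
  exp(y)·u_yy = - A e^{y} \cos{\left(y \right)}
  x**2·u_yyyy = A x^{2} \cos{\left(y \right)}
So the left-hand side equals
  A x^{2} \cos{\left(y \right)} - A e^{y} \cos{\left(y \right)} - A e^{- y} \sin{\left(y \right)}
This must equal f(x, y) = 3 \left(\left(x^{2} - e^{y}\right) e^{y} \cos{\left(y \right)} - \sin{\left(y \right)}\right) e^{- y} identically.
Matching coefficients of the independent functions:
  [x^{2} \cos{\left(y \right)}]:  A = 3
  [e^{- y} \sin{\left(y \right)}, e^{y} \cos{\left(y \right)}]:  - A = -3
Solving: A = 3.
Check against the point condition:
  u(0, 0) = 3  ⟹  A = 3  ✓
Hence u(x, y) = 3 \cos{\left(y \right)}.

Answer: u(x, y) = 3 \cos{\left(y \right)}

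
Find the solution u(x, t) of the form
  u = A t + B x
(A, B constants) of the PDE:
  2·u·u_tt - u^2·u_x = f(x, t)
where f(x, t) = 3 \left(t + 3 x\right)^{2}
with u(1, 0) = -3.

Substitute the ansatz u = A t + B x into the left-hand side.
Derivatives of the ansatz:
  u_tt = 0
  u_x = B
Term by term:
  2·u·u_tt = 0
  -u^2·u_x = - A^{2} B t^{2} - 2 A B^{2} t x - B^{3} x^{2}
So the left-hand side equals
  - A^{2} B t^{2} - 2 A B^{2} t x - B^{3} x^{2}
This must equal f(x, t) identically; expanded, f = 3 t^{2} + 18 t x + 27 x^{2}.
Matching coefficients of the independent functions:
  [t^{2}]:  - A^{2} B = 3
  [x^{2}]:  - B^{3} = 27
  [t x]:  - 2 A B^{2} = 18
Solving: A = -1, B = -3.
Check against the point condition:
  u(1, 0) = -3  ⟹  B = -3  ✓
Hence u(x, t) = - t - 3 x.

Answer: u(x, t) = - t - 3 x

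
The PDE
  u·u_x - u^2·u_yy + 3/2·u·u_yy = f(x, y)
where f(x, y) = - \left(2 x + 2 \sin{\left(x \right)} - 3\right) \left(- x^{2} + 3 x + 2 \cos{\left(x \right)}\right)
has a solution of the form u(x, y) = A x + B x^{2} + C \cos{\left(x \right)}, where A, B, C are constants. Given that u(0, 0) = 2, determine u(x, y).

Substitute the ansatz u = A x + B x^{2} + C \cos{\left(x \right)} into the left-hand side.
Derivatives of the ansatz:
  u_x = A + 2 B x - C \sin{\left(x \right)}
  u_yy = 0
Term by term:
  u·u_x = A^{2} x + 3 A B x^{2} - A C x \sin{\left(x \right)} + A C \cos{\left(x \right)} + 2 B^{2} x^{3} - B C x^{2} \sin{\left(x \right)} + 2 B C x \cos{\left(x \right)} - C^{2} \sin{\left(x \right)} \cos{\left(x \right)}
  -u^2·u_yy = 0
  3/2·u·u_yy = 0
So the left-hand side equals
  A^{2} x + 3 A B x^{2} - A C x \sin{\left(x \right)} + A C \cos{\left(x \right)} + 2 B^{2} x^{3} - B C x^{2} \sin{\left(x \right)} + 2 B C x \cos{\left(x \right)} - C^{2} \sin{\left(x \right)} \cos{\left(x \right)}
This must equal f(x, y) identically; expanded, f = 2 x^{3} + 2 x^{2} \sin{\left(x \right)} - 9 x^{2} - 6 x \sin{\left(x \right)} - 4 x \cos{\left(x \right)} + 9 x - 4 \sin{\left(x \right)} \cos{\left(x \right)} + 6 \cos{\left(x \right)}.
Matching coefficients of the independent functions:
  [x]:  A^{2} = 9
  [x^{2}]:  3 A B = -9
  [x^{3}]:  2 B^{2} = 2
  [x \sin{\left(x \right)}]:  - A C = -6
  [x \cos{\left(x \right)}]:  2 B C = -4
  [x^{2} \sin{\left(x \right)}]:  - B C = 2
  [\sin{\left(x \right)} \cos{\left(x \right)}]:  - C^{2} = -4
  [\cos{\left(x \right)}]:  A C = 6
These equations allow (A, B, C) = (-3, 1, -2) or (3, -1, 2).
Impose the point condition(s):
  u(0, 0) = 2  ⟹  C = 2
Only A = 3, B = -1, C = 2 satisfies everything.
Hence u(x, y) = - x^{2} + 3 x + 2 \cos{\left(x \right)}.

Answer: u(x, y) = - x^{2} + 3 x + 2 \cos{\left(x \right)}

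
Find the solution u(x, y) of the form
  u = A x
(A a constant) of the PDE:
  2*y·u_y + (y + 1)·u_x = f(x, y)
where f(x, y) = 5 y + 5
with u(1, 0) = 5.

Substitute the ansatz u = A x into the left-hand side.
Derivatives of the ansatz:
  u_y = 0
  u_x = A
Term by term:
  2*y·u_y = 0
  (y + 1)·u_x = A y + A
So the left-hand side equals
  A y + A
This must equal f(x, y) = 5 y + 5 identically.
Matching coefficients of the independent functions:
  [constant term, y]:  A = 5
Solving: A = 5.
Check against the point condition:
  u(1, 0) = 5  ⟹  A = 5  ✓
Hence u(x, y) = 5 x.

Answer: u(x, y) = 5 x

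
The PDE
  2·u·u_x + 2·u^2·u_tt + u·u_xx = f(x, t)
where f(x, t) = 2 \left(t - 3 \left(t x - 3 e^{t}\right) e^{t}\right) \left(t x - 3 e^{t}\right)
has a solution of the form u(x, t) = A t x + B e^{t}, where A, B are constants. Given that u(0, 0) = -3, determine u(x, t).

Substitute the ansatz u = A t x + B e^{t} into the left-hand side.
Derivatives of the ansatz:
  u_x = A t
  u_tt = B e^{t}
  u_xx = 0
Term by term:
  2·u·u_x = 2 A^{2} t^{2} x + 2 A B t e^{t}
  2·u^2·u_tt = 2 A^{2} B t^{2} x^{2} e^{t} + 4 A B^{2} t x e^{2 t} + 2 B^{3} e^{3 t}
  u·u_xx = 0
So the left-hand side equals
  2 A^{2} B t^{2} x^{2} e^{t} + 2 A^{2} t^{2} x + 4 A B^{2} t x e^{2 t} + 2 A B t e^{t} + 2 B^{3} e^{3 t}
This must equal f(x, t) identically; expanded, f = - 6 t^{2} x^{2} e^{t} + 2 t^{2} x + 36 t x e^{2 t} - 6 t e^{t} - 54 e^{3 t}.
Matching coefficients of the independent functions:
  [t e^{t}]:  2 A B = -6
  [t^{2} x]:  2 A^{2} = 2
  [t x e^{2 t}]:  4 A B^{2} = 36
  [t^{2} x^{2} e^{t}]:  2 A^{2} B = -6
  [e^{3 t}]:  2 B^{3} = -54
Solving: A = 1, B = -3.
Check against the point condition:
  u(0, 0) = -3  ⟹  B = -3  ✓
Hence u(x, t) = t x - 3 e^{t}.

Answer: u(x, t) = t x - 3 e^{t}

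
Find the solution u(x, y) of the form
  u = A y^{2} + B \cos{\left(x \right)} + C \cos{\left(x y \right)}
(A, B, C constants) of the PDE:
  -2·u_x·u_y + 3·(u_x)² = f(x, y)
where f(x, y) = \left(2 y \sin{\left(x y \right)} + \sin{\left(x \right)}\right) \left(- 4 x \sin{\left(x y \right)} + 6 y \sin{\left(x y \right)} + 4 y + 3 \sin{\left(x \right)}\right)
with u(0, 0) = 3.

Substitute the ansatz u = A y^{2} + B \cos{\left(x \right)} + C \cos{\left(x y \right)} into the left-hand side.
Derivatives of the ansatz:
  u_x = - B \sin{\left(x \right)} - C y \sin{\left(x y \right)}
  u_y = 2 A y - C x \sin{\left(x y \right)}
Term by term:
  -2·u_x·u_y = 4 A B y \sin{\left(x \right)} + 4 A C y^{2} \sin{\left(x y \right)} - 2 B C x \sin{\left(x \right)} \sin{\left(x y \right)} - 2 C^{2} x y \sin^{2}{\left(x y \right)}
  3·(u_x)² = 3 B^{2} \sin^{2}{\left(x \right)} + 6 B C y \sin{\left(x \right)} \sin{\left(x y \right)} + 3 C^{2} y^{2} \sin^{2}{\left(x y \right)}
So the left-hand side equals
  4 A B y \sin{\left(x \right)} + 4 A C y^{2} \sin{\left(x y \right)} + 3 B^{2} \sin^{2}{\left(x \right)} - 2 B C x \sin{\left(x \right)} \sin{\left(x y \right)} + 6 B C y \sin{\left(x \right)} \sin{\left(x y \right)} - 2 C^{2} x y \sin^{2}{\left(x y \right)} + 3 C^{2} y^{2} \sin^{2}{\left(x y \right)}
This must equal f(x, y) identically; expanded, f = - 8 x y \sin^{2}{\left(x y \right)} - 4 x \sin{\left(x \right)} \sin{\left(x y \right)} + 12 y^{2} \sin^{2}{\left(x y \right)} + 8 y^{2} \sin{\left(x y \right)} + 12 y \sin{\left(x \right)} \sin{\left(x y \right)} + 4 y \sin{\left(x \right)} + 3 \sin^{2}{\left(x \right)}.
Matching coefficients of the independent functions:
  [y \sin{\left(x \right)}]:  4 A B = 4
  [y^{2} \sin{\left(x y \right)}]:  4 A C = 8
  [y^{2} \sin^{2}{\left(x y \right)}]:  3 C^{2} = 12
  [x y \sin^{2}{\left(x y \right)}]:  - 2 C^{2} = -8
  [x \sin{\left(x \right)} \sin{\left(x y \right)}]:  - 2 B C = -4
  [y \sin{\left(x \right)} \sin{\left(x y \right)}]:  6 B C = 12
  [\sin^{2}{\left(x \right)}]:  3 B^{2} = 3
These equations allow (A, B, C) = (-1, -1, -2) or (1, 1, 2).
Impose the point condition(s):
  u(0, 0) = 3  ⟹  B + C = 3
Only A = 1, B = 1, C = 2 satisfies everything.
Hence u(x, y) = y^{2} + \cos{\left(x \right)} + 2 \cos{\left(x y \right)}.

Answer: u(x, y) = y^{2} + \cos{\left(x \right)} + 2 \cos{\left(x y \right)}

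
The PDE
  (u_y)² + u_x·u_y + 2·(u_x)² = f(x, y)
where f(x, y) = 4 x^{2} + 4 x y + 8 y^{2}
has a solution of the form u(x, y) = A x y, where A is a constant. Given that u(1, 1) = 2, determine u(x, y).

Substitute the ansatz u = A x y into the left-hand side.
Derivatives of the ansatz:
  u_y = A x
  u_x = A y
Term by term:
  (u_y)² = A^{2} x^{2}
  u_x·u_y = A^{2} x y
  2·(u_x)² = 2 A^{2} y^{2}
So the left-hand side equals
  A^{2} x^{2} + A^{2} x y + 2 A^{2} y^{2}
This must equal f(x, y) = 4 x^{2} + 4 x y + 8 y^{2} identically.
Matching coefficients of the independent functions:
  [x^{2}, x y]:  A^{2} = 4
  [y^{2}]:  2 A^{2} = 8
These equations allow (A) = (-2) or (2).
Impose the point condition(s):
  u(1, 1) = 2  ⟹  A = 2
Only A = 2 satisfies everything.
Hence u(x, y) = 2 x y.

Answer: u(x, y) = 2 x y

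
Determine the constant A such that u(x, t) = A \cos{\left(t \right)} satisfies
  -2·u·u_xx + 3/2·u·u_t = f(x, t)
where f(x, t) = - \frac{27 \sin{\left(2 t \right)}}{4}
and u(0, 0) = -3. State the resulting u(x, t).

Substitute the ansatz u = A \cos{\left(t \right)} into the left-hand side.
Derivatives of the ansatz:
  u_xx = 0
  u_t = - A \sin{\left(t \right)}
Term by term:
  -2·u·u_xx = 0
  3/2·u·u_t = - \frac{3 A^{2} \sin{\left(t \right)} \cos{\left(t \right)}}{2}
So the left-hand side equals
  - \frac{3 A^{2} \sin{\left(t \right)} \cos{\left(t \right)}}{2}
This must equal f(x, t) identically; expanded, f = - \frac{27 \sin{\left(t \right)} \cos{\left(t \right)}}{2}.
Matching coefficients of the independent functions:
  [\sin{\left(t \right)} \cos{\left(t \right)}]:  - \frac{3 A^{2}}{2} = - \frac{27}{2}
These equations allow (A) = (-3) or (3).
Impose the point condition(s):
  u(0, 0) = -3  ⟹  A = -3
Only A = -3 satisfies everything.
Hence u(x, t) = - 3 \cos{\left(t \right)}.

Answer: u(x, t) = - 3 \cos{\left(t \right)}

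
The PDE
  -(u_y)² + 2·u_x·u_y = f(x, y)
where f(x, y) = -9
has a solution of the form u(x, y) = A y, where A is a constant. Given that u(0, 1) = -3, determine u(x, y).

Substitute the ansatz u = A y into the left-hand side.
Derivatives of the ansatz:
  u_y = A
  u_x = 0
Term by term:
  -(u_y)² = - A^{2}
  2·u_x·u_y = 0
So the left-hand side equals
  - A^{2}
This must equal f(x, y) = -9 identically.
Matching coefficients of the independent functions:
  [constant term]:  - A^{2} = -9
These equations allow (A) = (-3) or (3).
Impose the point condition(s):
  u(0, 1) = -3  ⟹  A = -3
Only A = -3 satisfies everything.
Hence u(x, y) = - 3 y.

Answer: u(x, y) = - 3 y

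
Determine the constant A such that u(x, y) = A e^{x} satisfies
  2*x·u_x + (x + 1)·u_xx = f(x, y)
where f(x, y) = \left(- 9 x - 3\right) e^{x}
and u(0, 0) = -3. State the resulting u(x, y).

Substitute the ansatz u = A e^{x} into the left-hand side.
Derivatives of the ansatz:
  u_x = A e^{x}
  u_xx = A e^{x}
Term by term:
  2*x·u_x = 2 A x e^{x}
  (x + 1)·u_xx = A x e^{x} + A e^{x}
So the left-hand side equals
  3 A x e^{x} + A e^{x}
This must equal f(x, y) identically; expanded, f = - 9 x e^{x} - 3 e^{x}.
Matching coefficients of the independent functions:
  [x e^{x}]:  3 A = -9
  [e^{x}]:  A = -3
Solving: A = -3.
Check against the point condition:
  u(0, 0) = -3  ⟹  A = -3  ✓
Hence u(x, y) = - 3 e^{x}.

Answer: u(x, y) = - 3 e^{x}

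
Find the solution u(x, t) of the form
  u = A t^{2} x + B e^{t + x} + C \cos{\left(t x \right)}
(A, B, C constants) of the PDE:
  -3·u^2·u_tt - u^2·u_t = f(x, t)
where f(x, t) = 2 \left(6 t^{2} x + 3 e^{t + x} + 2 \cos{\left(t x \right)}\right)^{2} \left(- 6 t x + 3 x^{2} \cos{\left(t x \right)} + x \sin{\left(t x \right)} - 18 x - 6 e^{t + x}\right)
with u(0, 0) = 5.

Substitute the ansatz u = A t^{2} x + B e^{t + x} + C \cos{\left(t x \right)} into the left-hand side.
Derivatives of the ansatz:
  u_tt = 2 A x + B e^{t} e^{x} - C x^{2} \cos{\left(t x \right)}
  u_t = 2 A t x + B e^{t} e^{x} - C x \sin{\left(t x \right)}
Term by term:
  -3·u^2·u_tt = - 6 A^{3} t^{4} x^{3} - 3 A^{2} B t^{4} x^{2} e^{t} e^{x} - 12 A^{2} B t^{2} x^{2} e^{t} e^{x} + 3 A^{2} C t^{4} x^{4} \cos{\left(t x \right)} - 12 A^{2} C t^{2} x^{2} \cos{\left(t x \right)} - 6 A B^{2} t^{2} x e^{2 t} e^{2 x} - 6 A B^{2} x e^{2 t} e^{2 x} + 6 A B C t^{2} x^{3} e^{t} e^{x} \cos{\left(t x \right)} - 6 A B C t^{2} x e^{t} e^{x} \cos{\left(t x \right)} - 12 A B C x e^{t} e^{x} \cos{\left(t x \right)} + 6 A C^{2} t^{2} x^{3} \cos^{2}{\left(t x \right)} - 6 A C^{2} x \cos^{2}{\left(t x \right)} - 3 B^{3} e^{3 t} e^{3 x} + 3 B^{2} C x^{2} e^{2 t} e^{2 x} \cos{\left(t x \right)} - 6 B^{2} C e^{2 t} e^{2 x} \cos{\left(t x \right)} + 6 B C^{2} x^{2} e^{t} e^{x} \cos^{2}{\left(t x \right)} - 3 B C^{2} e^{t} e^{x} \cos^{2}{\left(t x \right)} + 3 C^{3} x^{2} \cos^{3}{\left(t x \right)}
  -u^2·u_t = - 2 A^{3} t^{5} x^{3} - A^{2} B t^{4} x^{2} e^{t} e^{x} - 4 A^{2} B t^{3} x^{2} e^{t} e^{x} + A^{2} C t^{4} x^{3} \sin{\left(t x \right)} - 4 A^{2} C t^{3} x^{2} \cos{\left(t x \right)} - 2 A B^{2} t^{2} x e^{2 t} e^{2 x} - 2 A B^{2} t x e^{2 t} e^{2 x} + 2 A B C t^{2} x^{2} e^{t} e^{x} \sin{\left(t x \right)} - 2 A B C t^{2} x e^{t} e^{x} \cos{\left(t x \right)} - 4 A B C t x e^{t} e^{x} \cos{\left(t x \right)} + 2 A C^{2} t^{2} x^{2} \sin{\left(t x \right)} \cos{\left(t x \right)} - 2 A C^{2} t x \cos^{2}{\left(t x \right)} - B^{3} e^{3 t} e^{3 x} + B^{2} C x e^{2 t} e^{2 x} \sin{\left(t x \right)} - 2 B^{2} C e^{2 t} e^{2 x} \cos{\left(t x \right)} + 2 B C^{2} x e^{t} e^{x} \sin{\left(t x \right)} \cos{\left(t x \right)} - B C^{2} e^{t} e^{x} \cos^{2}{\left(t x \right)} + C^{3} x \sin{\left(t x \right)} \cos^{2}{\left(t x \right)}
Sum these and collect like terms in the independent variables.
This must equal f(x, t) identically; expanded, f = - 432 t^{5} x^{3} + 216 t^{4} x^{4} \cos{\left(t x \right)} + 72 t^{4} x^{3} \sin{\left(t x \right)} - 1296 t^{4} x^{3} - 432 t^{4} x^{2} e^{t} e^{x} - 432 t^{3} x^{2} e^{t} e^{x} - 288 t^{3} x^{2} \cos{\left(t x \right)} + 216 t^{2} x^{3} e^{t} e^{x} \cos{\left(t x \right)} + 144 t^{2} x^{3} \cos^{2}{\left(t x \right)} + 72 t^{2} x^{2} e^{t} e^{x} \sin{\left(t x \right)} - 1296 t^{2} x^{2} e^{t} e^{x} + 48 t^{2} x^{2} \sin{\left(t x \right)} \cos{\left(t x \right)} - 864 t^{2} x^{2} \cos{\left(t x \right)} - 432 t^{2} x e^{2 t} e^{2 x} - 288 t^{2} x e^{t} e^{x} \cos{\left(t x \right)} - 108 t x e^{2 t} e^{2 x} - 144 t x e^{t} e^{x} \cos{\left(t x \right)} - 48 t x \cos^{2}{\left(t x \right)} + 54 x^{2} e^{2 t} e^{2 x} \cos{\left(t x \right)} + 72 x^{2} e^{t} e^{x} \cos^{2}{\left(t x \right)} + 24 x^{2} \cos^{3}{\left(t x \right)} + 18 x e^{2 t} e^{2 x} \sin{\left(t x \right)} - 324 x e^{2 t} e^{2 x} + 24 x e^{t} e^{x} \sin{\left(t x \right)} \cos{\left(t x \right)} - 432 x e^{t} e^{x} \cos{\left(t x \right)} + 8 x \sin{\left(t x \right)} \cos^{2}{\left(t x \right)} - 144 x \cos^{2}{\left(t x \right)} - 108 e^{3 t} e^{3 x} - 144 e^{2 t} e^{2 x} \cos{\left(t x \right)} - 48 e^{t} e^{x} \cos^{2}{\left(t x \right)}.
Matching coefficients of the independent functions:
(each divided by its leading coefficient; functions giving the same equation are listed together)
  [t^{4} x^{3}, t^{5} x^{3}]:  A^{3} - 216 = 0
  [x \cos^{2}{\left(t x \right)}, t x \cos^{2}{\left(t x \right)}, t^{2} x^{3} \cos^{2}{\left(t x \right)}, …]:  A C^{2} - 24 = 0
  [x^{2} \cos^{3}{\left(t x \right)}, x \sin{\left(t x \right)} \cos^{2}{\left(t x \right)}]:  C^{3} - 8 = 0
  [e^{3 t} e^{3 x}]:  B^{3} - 27 = 0
  [t^{2} x^{2} \cos{\left(t x \right)}, t^{3} x^{2} \cos{\left(t x \right)}, t^{4} x^{3} \sin{\left(t x \right)}, …]:  A^{2} C - 72 = 0
  [x e^{2 t} e^{2 x}, t x e^{2 t} e^{2 x}, t^{2} x e^{2 t} e^{2 x}]:  A B^{2} - 54 = 0
  [e^{t} e^{x} \cos^{2}{\left(t x \right)}, x^{2} e^{t} e^{x} \cos^{2}{\left(t x \right)}, x e^{t} e^{x} \sin{\left(t x \right)} \cos{\left(t x \right)}]:  B C^{2} - 12 = 0
  [e^{2 t} e^{2 x} \cos{\left(t x \right)}, x e^{2 t} e^{2 x} \sin{\left(t x \right)}, x^{2} e^{2 t} e^{2 x} \cos{\left(t x \right)}]:  B^{2} C - 18 = 0
  [t^{2} x^{2} e^{t} e^{x}, t^{3} x^{2} e^{t} e^{x}, t^{4} x^{2} e^{t} e^{x}]:  A^{2} B - 108 = 0
  [x e^{t} e^{x} \cos{\left(t x \right)}, t x e^{t} e^{x} \cos{\left(t x \right)}, t^{2} x e^{t} e^{x} \cos{\left(t x \right)}, …]:  A B C - 36 = 0
Solving: A = 6, B = 3, C = 2.
Check against the point condition:
  u(0, 0) = 5  ⟹  B + C = 5  ✓
Hence u(x, t) = 6 t^{2} x + 3 e^{t + x} + 2 \cos{\left(t x \right)}.

Answer: u(x, t) = 6 t^{2} x + 3 e^{t + x} + 2 \cos{\left(t x \right)}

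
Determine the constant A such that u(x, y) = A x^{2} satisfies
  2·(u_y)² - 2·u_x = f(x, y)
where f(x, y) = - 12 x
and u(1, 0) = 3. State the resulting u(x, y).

Substitute the ansatz u = A x^{2} into the left-hand side.
Derivatives of the ansatz:
  u_y = 0
  u_x = 2 A x
Term by term:
  2·(u_y)² = 0
  -2·u_x = - 4 A x
So the left-hand side equals
  - 4 A x
This must equal f(x, y) = - 12 x identically.
Matching coefficients of the independent functions:
  [x]:  - 4 A = -12
Solving: A = 3.
Check against the point condition:
  u(1, 0) = 3  ⟹  A = 3  ✓
Hence u(x, y) = 3 x^{2}.

Answer: u(x, y) = 3 x^{2}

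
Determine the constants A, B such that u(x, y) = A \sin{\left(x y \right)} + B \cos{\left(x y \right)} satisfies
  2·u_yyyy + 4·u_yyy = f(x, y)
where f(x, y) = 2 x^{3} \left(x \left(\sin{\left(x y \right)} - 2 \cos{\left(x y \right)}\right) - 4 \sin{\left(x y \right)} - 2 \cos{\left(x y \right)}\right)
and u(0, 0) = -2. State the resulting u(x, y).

Substitute the ansatz u = A \sin{\left(x y \right)} + B \cos{\left(x y \right)} into the left-hand side.
Derivatives of the ansatz:
  u_yyyy = A x^{4} \sin{\left(x y \right)} + B x^{4} \cos{\left(x y \right)}
  u_yyy = - A x^{3} \cos{\left(x y \right)} + B x^{3} \sin{\left(x y \right)}
Term by term:
  2·u_yyyy = 2 A x^{4} \sin{\left(x y \right)} + 2 B x^{4} \cos{\left(x y \right)}
  4·u_yyy = - 4 A x^{3} \cos{\left(x y \right)} + 4 B x^{3} \sin{\left(x y \right)}
So the left-hand side equals
  2 A x^{4} \sin{\left(x y \right)} - 4 A x^{3} \cos{\left(x y \right)} + 2 B x^{4} \cos{\left(x y \right)} + 4 B x^{3} \sin{\left(x y \right)}
This must equal f(x, y) identically; expanded, f = 2 x^{4} \sin{\left(x y \right)} - 4 x^{4} \cos{\left(x y \right)} - 8 x^{3} \sin{\left(x y \right)} - 4 x^{3} \cos{\left(x y \right)}.
Matching coefficients of the independent functions:
  [x^{3} \sin{\left(x y \right)}]:  4 B = -8
  [x^{3} \cos{\left(x y \right)}]:  - 4 A = -4
  [x^{4} \sin{\left(x y \right)}]:  2 A = 2
  [x^{4} \cos{\left(x y \right)}]:  2 B = -4
Solving: A = 1, B = -2.
Check against the point condition:
  u(0, 0) = -2  ⟹  B = -2  ✓
Hence u(x, y) = \sin{\left(x y \right)} - 2 \cos{\left(x y \right)}.

Answer: u(x, y) = \sin{\left(x y \right)} - 2 \cos{\left(x y \right)}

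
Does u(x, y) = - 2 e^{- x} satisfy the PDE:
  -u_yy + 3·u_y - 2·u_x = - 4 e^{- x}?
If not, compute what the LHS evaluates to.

Evaluate each term of the left-hand side for u = - 2 e^{- x}.
Derivatives:
  u_yy = 0
  u_y = 0
  u_x = 2 e^{- x}
Terms:
  -u_yy = 0
  3·u_y = 0
  -2·u_x = - 4 e^{- x}
Sum: LHS = - 4 e^{- x}
This is exactly the given right-hand side, so u is a solution.

Answer: Yes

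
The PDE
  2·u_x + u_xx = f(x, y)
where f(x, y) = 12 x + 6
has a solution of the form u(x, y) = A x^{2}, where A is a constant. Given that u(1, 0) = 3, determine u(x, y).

Answer: u(x, y) = 3 x^{2}

Derivation:
Substitute the ansatz u = A x^{2} into the left-hand side.
Derivatives of the ansatz:
  u_x = 2 A x
  u_xx = 2 A
Term by term:
  2·u_x = 4 A x
  u_xx = 2 A
So the left-hand side equals
  4 A x + 2 A
This must equal f(x, y) = 12 x + 6 identically.
Matching coefficients of the independent functions:
  [constant term]:  2 A = 6
  [x]:  4 A = 12
Solving: A = 3.
Check against the point condition:
  u(1, 0) = 3  ⟹  A = 3  ✓
Hence u(x, y) = 3 x^{2}.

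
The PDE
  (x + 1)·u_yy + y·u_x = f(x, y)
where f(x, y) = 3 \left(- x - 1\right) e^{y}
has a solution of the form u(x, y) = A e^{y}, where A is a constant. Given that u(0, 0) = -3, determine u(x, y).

Answer: u(x, y) = - 3 e^{y}

Derivation:
Substitute the ansatz u = A e^{y} into the left-hand side.
Derivatives of the ansatz:
  u_yy = A e^{y}
  u_x = 0
Term by term:
  (x + 1)·u_yy = A x e^{y} + A e^{y}
  y·u_x = 0
So the left-hand side equals
  A x e^{y} + A e^{y}
This must equal f(x, y) identically; expanded, f = - 3 x e^{y} - 3 e^{y}.
Matching coefficients of the independent functions:
  [x e^{y}, e^{y}]:  A = -3
Solving: A = -3.
Check against the point condition:
  u(0, 0) = -3  ⟹  A = -3  ✓
Hence u(x, y) = - 3 e^{y}.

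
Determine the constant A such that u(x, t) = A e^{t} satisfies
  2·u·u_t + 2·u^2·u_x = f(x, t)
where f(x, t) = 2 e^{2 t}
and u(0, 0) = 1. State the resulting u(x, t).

Substitute the ansatz u = A e^{t} into the left-hand side.
Derivatives of the ansatz:
  u_t = A e^{t}
  u_x = 0
Term by term:
  2·u·u_t = 2 A^{2} e^{2 t}
  2·u^2·u_x = 0
So the left-hand side equals
  2 A^{2} e^{2 t}
This must equal f(x, t) = 2 e^{2 t} identically.
Matching coefficients of the independent functions:
  [e^{2 t}]:  2 A^{2} = 2
These equations allow (A) = (-1) or (1).
Impose the point condition(s):
  u(0, 0) = 1  ⟹  A = 1
Only A = 1 satisfies everything.
Hence u(x, t) = e^{t}.

Answer: u(x, t) = e^{t}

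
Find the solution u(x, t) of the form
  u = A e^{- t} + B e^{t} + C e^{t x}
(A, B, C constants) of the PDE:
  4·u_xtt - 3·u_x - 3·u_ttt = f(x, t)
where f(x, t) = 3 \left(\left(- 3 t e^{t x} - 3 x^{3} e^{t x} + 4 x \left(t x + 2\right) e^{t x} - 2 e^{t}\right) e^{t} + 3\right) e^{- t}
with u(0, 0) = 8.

Answer: u(x, t) = 2 e^{t} + 3 e^{t x} + 3 e^{- t}

Derivation:
Substitute the ansatz u = A e^{- t} + B e^{t} + C e^{t x} into the left-hand side.
Derivatives of the ansatz:
  u_xtt = C t x^{2} e^{t x} + 2 C x e^{t x}
  u_x = C t e^{t x}
  u_ttt = - A e^{- t} + B e^{t} + C x^{3} e^{t x}
Term by term:
  4·u_xtt = 4 C t x^{2} e^{t x} + 8 C x e^{t x}
  -3·u_x = - 3 C t e^{t x}
  -3·u_ttt = 3 A e^{- t} - 3 B e^{t} - 3 C x^{3} e^{t x}
So the left-hand side equals
  3 A e^{- t} - 3 B e^{t} + 4 C t x^{2} e^{t x} - 3 C t e^{t x} - 3 C x^{3} e^{t x} + 8 C x e^{t x}
This must equal f(x, t) identically; expanded, f = 12 t x^{2} e^{t x} - 9 t e^{t x} - 9 x^{3} e^{t x} + 24 x e^{t x} - 6 e^{t} + 9 e^{- t}.
Matching coefficients of the independent functions:
  [t e^{t x}, x^{3} e^{t x}]:  - 3 C = -9
  [x e^{t x}]:  8 C = 24
  [t x^{2} e^{t x}]:  4 C = 12
  [e^{- t}]:  3 A = 9
  [e^{t}]:  - 3 B = -6
Solving: A = 3, B = 2, C = 3.
Check against the point condition:
  u(0, 0) = 8  ⟹  A + B + C = 8  ✓
Hence u(x, t) = 2 e^{t} + 3 e^{t x} + 3 e^{- t}.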